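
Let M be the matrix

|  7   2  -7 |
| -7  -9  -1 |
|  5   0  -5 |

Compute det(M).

The determinant is -80.

Expand along row 3:
  + 5 · |2 -7; -9 -1| = 5·(-2 − 63) = -325
  + (-5) · |7 2; -7 -9| = (-5)·(-63 − (-14)) = 245
Sum: (-325) + (245) = -80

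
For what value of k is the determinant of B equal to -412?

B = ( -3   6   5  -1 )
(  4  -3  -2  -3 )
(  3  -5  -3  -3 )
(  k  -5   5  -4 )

k = 7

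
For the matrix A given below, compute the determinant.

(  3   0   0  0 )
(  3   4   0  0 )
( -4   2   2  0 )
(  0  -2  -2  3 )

A is lower triangular, so det(A) is the product of the diagonal entries:
det = (3) · (4) · (2) · (3) = 72

det(A) = 72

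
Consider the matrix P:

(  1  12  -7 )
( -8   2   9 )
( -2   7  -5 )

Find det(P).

Expand along column 1:
  + 1 · |2 9; 7 -5| = 1·(-10 − 63) = -73
  − (-8) · |12 -7; 7 -5| = −(-8)·(-60 − (-49)) = -88
  + (-2) · |12 -7; 2 9| = (-2)·(108 − (-14)) = -244
Sum: (-73) + (-88) + (-244) = -405

|P| = -405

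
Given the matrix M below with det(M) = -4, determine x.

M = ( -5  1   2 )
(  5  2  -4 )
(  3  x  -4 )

4

Expanding along the column containing x, det(M) is linear in x: det(M) = (-10)·x + (36).
Set (-10)·x + (36) = -4  ⇒  (-10)·x = -40  ⇒  x = 4.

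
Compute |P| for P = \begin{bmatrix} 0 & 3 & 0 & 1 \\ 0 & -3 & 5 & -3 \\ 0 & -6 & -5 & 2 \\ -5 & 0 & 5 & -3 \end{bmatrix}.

150

Expand along column 1 (it has 3 zeros):
  − (-5) · M_41   where M_41 = det([3 0 1; -3 5 -3; -6 -5 2]) = 30
det = (-1)·(-5)·(30) = 150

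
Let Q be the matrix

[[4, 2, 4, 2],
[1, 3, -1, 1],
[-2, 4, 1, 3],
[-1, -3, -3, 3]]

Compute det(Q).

400

Expand along row 1:
  + (4) · M_11   where M_11 = det([3 -1 1; 4 1 3; -3 -3 3]) = 48
  − (2) · M_12   where M_12 = det([1 -1 1; -2 1 3; -1 -3 3]) = 16
  + (4) · M_13   where M_13 = det([1 3 1; -2 4 3; -1 -3 3]) = 40
  − (2) · M_14   where M_14 = det([1 3 -1; -2 4 1; -1 -3 -3]) = -40
det = (+1)·(4)·(48) + (-1)·(2)·(16) + (+1)·(4)·(40) + (-1)·(2)·(-40) = 400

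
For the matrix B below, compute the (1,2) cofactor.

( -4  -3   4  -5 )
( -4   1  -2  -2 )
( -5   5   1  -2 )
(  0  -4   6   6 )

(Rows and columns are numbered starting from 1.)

The cofactor is 72.

Delete row 1 and column 2; the remaining 3×3 submatrix is [-4 -2 -2; -5 1 -2; 0 6 6].
Its determinant is -72.
The cofactor carries sign (−1)^(1+2) = −1, so C_{1,2} = −(-72) = 72.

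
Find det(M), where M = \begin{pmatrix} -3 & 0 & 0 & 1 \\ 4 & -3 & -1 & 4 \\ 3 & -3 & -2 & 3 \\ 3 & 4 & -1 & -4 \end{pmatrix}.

The determinant is -65.

Expand along row 1 (it has 2 zeros):
  + (-3) · M_11   where M_11 = det([-3 -1 4; -3 -2 3; 4 -1 -4]) = 11
  − (1) · M_14   where M_14 = det([4 -3 -1; 3 -3 -2; 3 4 -1]) = 32
det = (+1)·(-3)·(11) + (-1)·(1)·(32) = -65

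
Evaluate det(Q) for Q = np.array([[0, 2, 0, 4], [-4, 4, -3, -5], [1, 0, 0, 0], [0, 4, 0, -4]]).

Expand along row 3 (it has 3 zeros):
  + (1) · M_31   where M_31 = det([2 0 4; 4 -3 -5; 4 0 -4]) = 72
det = (+1)·(1)·(72) = 72

72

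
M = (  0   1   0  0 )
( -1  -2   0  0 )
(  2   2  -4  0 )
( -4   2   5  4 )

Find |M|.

The determinant is -16.

M is block lower-triangular with a 2×2 block and a 2×2 block on the diagonal, so its determinant equals the product of the determinants of the diagonal blocks.
det of the 2×2 block = 1
det of the 2×2 block = -16
det = (1)·(-16) = -16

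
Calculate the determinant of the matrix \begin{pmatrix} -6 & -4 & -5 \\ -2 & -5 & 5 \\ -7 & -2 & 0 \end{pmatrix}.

Expand along row 3:
  + (-7) · |-4 -5; -5 5| = (-7)·(-20 − 25) = 315
  − (-2) · |-6 -5; -2 5| = −(-2)·(-30 − 10) = -80
Sum: (315) + (-80) = 235

235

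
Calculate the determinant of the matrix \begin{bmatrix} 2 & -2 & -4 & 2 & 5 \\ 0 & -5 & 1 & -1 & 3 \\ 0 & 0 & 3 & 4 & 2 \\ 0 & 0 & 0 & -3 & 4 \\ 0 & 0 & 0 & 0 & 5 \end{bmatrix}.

The determinant is 450.

The matrix is upper triangular, so the determinant is the product of the diagonal entries:
det = (2) · (-5) · (3) · (-3) · (5) = 450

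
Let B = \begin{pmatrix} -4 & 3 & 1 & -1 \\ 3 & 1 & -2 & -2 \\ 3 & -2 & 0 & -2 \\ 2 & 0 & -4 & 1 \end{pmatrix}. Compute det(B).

The determinant is 77.

Expand along row 3 (it has 1 zero):
  + (3) · M_31   where M_31 = det([3 1 -1; 1 -2 -2; 0 -4 1]) = -27
  − (-2) · M_32   where M_32 = det([-4 1 -1; 3 -2 -2; 2 -4 1]) = 41
  − (-2) · M_34   where M_34 = det([-4 3 1; 3 1 -2; 2 0 -4]) = 38
det = (+1)·(3)·(-27) + (-1)·(-2)·(41) + (-1)·(-2)·(38) = 77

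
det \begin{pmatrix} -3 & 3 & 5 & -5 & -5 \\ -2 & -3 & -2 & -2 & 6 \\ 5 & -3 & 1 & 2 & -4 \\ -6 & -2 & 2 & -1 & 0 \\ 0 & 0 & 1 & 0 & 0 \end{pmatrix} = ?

Expand along row 5 (it has 4 zeros):
  + (1) · M_53   where M_53 = det([-3 3 -5 -5; -2 -3 -2 6; 5 -3 2 -4; -6 -2 -1 0]) = 1315
det = (+1)·(1)·(1315) = 1315

1315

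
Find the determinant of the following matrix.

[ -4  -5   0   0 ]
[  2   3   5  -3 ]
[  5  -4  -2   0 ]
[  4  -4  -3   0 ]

Expand along column 4 (it has 3 zeros):
  + (-3) · M_24   where M_24 = det([-4 -5 0; 5 -4 -2; 4 -4 -3]) = -51
det = (+1)·(-3)·(-51) = 153

153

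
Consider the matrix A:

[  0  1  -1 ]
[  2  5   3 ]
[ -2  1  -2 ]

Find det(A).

-14

Expand along row 1:
  − 1 · |2 3; -2 -2| = −1·(-4 − (-6)) = -2
  + (-1) · |2 5; -2 1| = (-1)·(2 − (-10)) = -12
Sum: (-2) + (-12) = -14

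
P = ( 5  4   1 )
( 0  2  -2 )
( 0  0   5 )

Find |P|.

50

P is upper triangular, so det(P) is the product of the diagonal entries:
det = (5) · (2) · (5) = 50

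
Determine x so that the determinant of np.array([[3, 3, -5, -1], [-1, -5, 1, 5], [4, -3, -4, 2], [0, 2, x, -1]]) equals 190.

-4

Expanding along the row containing x, det(B) is linear in x: det(B) = (-58)·x + (-42).
Set (-58)·x + (-42) = 190  ⇒  (-58)·x = 232  ⇒  x = -4.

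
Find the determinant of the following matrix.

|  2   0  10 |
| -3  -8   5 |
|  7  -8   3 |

832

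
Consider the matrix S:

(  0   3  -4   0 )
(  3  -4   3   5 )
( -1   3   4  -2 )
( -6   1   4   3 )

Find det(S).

Expand along row 1 (it has 2 zeros):
  − (3) · M_12   where M_12 = det([3 3 5; -1 4 -2; -6 4 3]) = 205
  + (-4) · M_13   where M_13 = det([3 -4 5; -1 3 -2; -6 1 3]) = 58
det = (-1)·(3)·(205) + (+1)·(-4)·(58) = -847

det(S) = -847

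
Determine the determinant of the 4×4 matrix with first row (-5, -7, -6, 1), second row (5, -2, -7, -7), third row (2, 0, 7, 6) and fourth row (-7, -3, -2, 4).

Expand along row 3 (it has 1 zero):
  + (2) · M_31   where M_31 = det([-7 -6 1; -2 -7 -7; -3 -2 4]) = 103
  + (7) · M_33   where M_33 = det([-5 -7 1; 5 -2 -7; -7 -3 4]) = -87
  − (6) · M_34   where M_34 = det([-5 -7 -6; 5 -2 -7; -7 -3 -2]) = -154
det = (+1)·(2)·(103) + (+1)·(7)·(-87) + (-1)·(6)·(-154) = 521

521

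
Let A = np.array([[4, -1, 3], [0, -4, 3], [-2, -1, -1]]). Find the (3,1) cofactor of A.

9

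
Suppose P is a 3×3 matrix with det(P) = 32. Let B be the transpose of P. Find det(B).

det(B) = 32

det(Pᵀ) = det(P).
det(B) = (1)·(32) = 32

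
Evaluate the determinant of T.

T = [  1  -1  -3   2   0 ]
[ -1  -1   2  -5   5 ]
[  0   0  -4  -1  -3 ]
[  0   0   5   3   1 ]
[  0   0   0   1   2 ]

50

T is block upper-triangular with a 2×2 block and a 3×3 block on the diagonal, so its determinant equals the product of the determinants of the diagonal blocks.
det of the 2×2 block = -2
det of the 3×3 block = -25
det = (-2)·(-25) = 50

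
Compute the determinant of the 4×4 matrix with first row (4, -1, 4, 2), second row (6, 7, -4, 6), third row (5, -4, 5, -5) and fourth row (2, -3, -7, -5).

-2088

Expand along row 1:
  + (4) · M_11   where M_11 = det([7 -4 6; -4 5 -5; -3 -7 -5]) = -142
  − (-1) · M_12   where M_12 = det([6 -4 6; 5 5 -5; 2 -7 -5]) = -690
  + (4) · M_13   where M_13 = det([6 7 6; 5 -4 -5; 2 -3 -5]) = 93
  − (2) · M_14   where M_14 = det([6 7 -4; 5 -4 5; 2 -3 -7]) = 601
det = (+1)·(4)·(-142) + (-1)·(-1)·(-690) + (+1)·(4)·(93) + (-1)·(2)·(601) = -2088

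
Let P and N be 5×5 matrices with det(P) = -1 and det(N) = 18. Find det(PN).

The determinant is -18.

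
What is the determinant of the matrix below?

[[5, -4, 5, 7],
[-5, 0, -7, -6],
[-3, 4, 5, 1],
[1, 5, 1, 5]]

The determinant is -1052.

Expand along row 2 (it has 1 zero):
  − (-5) · M_21   where M_21 = det([-4 5 7; 4 5 1; 5 1 5]) = -318
  − (-7) · M_23   where M_23 = det([5 -4 7; -3 4 1; 1 5 5]) = -122
  + (-6) · M_24   where M_24 = det([5 -4 5; -3 4 5; 1 5 1]) = -232
det = (-1)·(-5)·(-318) + (-1)·(-7)·(-122) + (+1)·(-6)·(-232) = -1052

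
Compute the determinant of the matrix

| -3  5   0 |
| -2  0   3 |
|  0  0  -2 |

-20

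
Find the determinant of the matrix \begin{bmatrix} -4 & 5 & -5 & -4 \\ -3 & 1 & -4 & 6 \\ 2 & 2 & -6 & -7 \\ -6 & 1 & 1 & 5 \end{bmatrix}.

Expand along row 1:
  + (-4) · M_11   where M_11 = det([1 -4 6; 2 -6 -7; 1 1 5]) = 93
  − (5) · M_12   where M_12 = det([-3 -4 6; 2 -6 -7; -6 1 5]) = -263
  + (-5) · M_13   where M_13 = det([-3 1 6; 2 2 -7; -6 1 5]) = 65
  − (-4) · M_14   where M_14 = det([-3 1 -4; 2 2 -6; -6 1 1]) = -46
det = (+1)·(-4)·(93) + (-1)·(5)·(-263) + (+1)·(-5)·(65) + (-1)·(-4)·(-46) = 434

The determinant is 434.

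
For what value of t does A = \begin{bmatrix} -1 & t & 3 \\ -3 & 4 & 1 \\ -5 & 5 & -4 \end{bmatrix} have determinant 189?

-9

Expanding along the row containing t, det(A) is linear in t: det(A) = (-17)·t + (36).
Set (-17)·t + (36) = 189  ⇒  (-17)·t = 153  ⇒  t = -9.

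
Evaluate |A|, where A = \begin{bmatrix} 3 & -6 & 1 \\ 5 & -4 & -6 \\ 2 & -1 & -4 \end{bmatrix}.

Expand along column 1:
  + 3 · |-4 -6; -1 -4| = 3·(16 − 6) = 30
  − 5 · |-6 1; -1 -4| = −5·(24 − (-1)) = -125
  + 2 · |-6 1; -4 -6| = 2·(36 − (-4)) = 80
Sum: (30) + (-125) + (80) = -15

The determinant is -15.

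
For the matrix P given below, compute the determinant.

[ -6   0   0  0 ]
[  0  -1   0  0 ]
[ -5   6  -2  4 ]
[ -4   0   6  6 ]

-216

P is block lower-triangular with a 2×2 block and a 2×2 block on the diagonal, so its determinant equals the product of the determinants of the diagonal blocks.
det of the 2×2 block = 6
det of the 2×2 block = -36
det = (6)·(-36) = -216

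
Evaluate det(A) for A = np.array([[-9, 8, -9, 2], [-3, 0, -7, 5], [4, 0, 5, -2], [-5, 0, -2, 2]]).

Expand along column 2 (it has 3 zeros):
  − (8) · M_12   where M_12 = det([-3 -7 5; 4 5 -2; -5 -2 2]) = 53
det = (-1)·(8)·(53) = -424

-424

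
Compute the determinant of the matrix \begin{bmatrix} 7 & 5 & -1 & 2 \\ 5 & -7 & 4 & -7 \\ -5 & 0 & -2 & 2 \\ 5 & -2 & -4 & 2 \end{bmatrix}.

168

Expand along row 3 (it has 1 zero):
  + (-5) · M_31   where M_31 = det([5 -1 2; -7 4 -7; -2 -4 2]) = -56
  + (-2) · M_33   where M_33 = det([7 5 2; 5 -7 -7; 5 -2 2]) = -371
  − (2) · M_34   where M_34 = det([7 5 -1; 5 -7 4; 5 -2 -4]) = 427
det = (+1)·(-5)·(-56) + (+1)·(-2)·(-371) + (-1)·(2)·(427) = 168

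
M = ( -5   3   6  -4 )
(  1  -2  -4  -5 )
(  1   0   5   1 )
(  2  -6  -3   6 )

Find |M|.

Expand along row 3 (it has 1 zero):
  + (1) · M_31   where M_31 = det([3 6 -4; -2 -4 -5; -6 -3 6]) = 207
  + (5) · M_33   where M_33 = det([-5 3 -4; 1 -2 -5; 2 -6 6]) = 170
  − (1) · M_34   where M_34 = det([-5 3 6; 1 -2 -4; 2 -6 -3]) = 63
det = (+1)·(1)·(207) + (+1)·(5)·(170) + (-1)·(1)·(63) = 994

The determinant is 994.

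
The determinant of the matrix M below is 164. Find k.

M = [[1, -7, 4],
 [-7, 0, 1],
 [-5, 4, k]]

k = -5

Expanding along the row containing k, det(M) is linear in k: det(M) = (-49)·k + (-81).
Set (-49)·k + (-81) = 164  ⇒  (-49)·k = 245  ⇒  k = -5.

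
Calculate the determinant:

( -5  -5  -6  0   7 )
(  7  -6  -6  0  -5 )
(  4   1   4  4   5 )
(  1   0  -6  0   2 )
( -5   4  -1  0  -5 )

Expand along column 4 (it has 4 zeros):
  − (4) · M_34   where M_34 = det([-5 -5 -6 7; 7 -6 -6 -5; 1 0 -6 2; -5 4 -1 -5]) = 4415
det = (-1)·(4)·(4415) = -17660

-17660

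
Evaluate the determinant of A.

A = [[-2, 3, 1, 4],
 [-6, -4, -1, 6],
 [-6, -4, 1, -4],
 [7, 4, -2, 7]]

-26

Expand along row 1:
  + (-2) · M_11   where M_11 = det([-4 -1 6; -4 1 -4; 4 -2 7]) = 16
  − (3) · M_12   where M_12 = det([-6 -1 6; -6 1 -4; 7 -2 7]) = 22
  + (1) · M_13   where M_13 = det([-6 -4 6; -6 -4 -4; 7 4 7]) = 40
  − (4) · M_14   where M_14 = det([-6 -4 -1; -6 -4 1; 7 4 -2]) = -8
det = (+1)·(-2)·(16) + (-1)·(3)·(22) + (+1)·(1)·(40) + (-1)·(4)·(-8) = -26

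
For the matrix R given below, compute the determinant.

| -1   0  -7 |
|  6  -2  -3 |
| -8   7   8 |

The determinant is -187.

Expand along column 2:
  + (-2) · |-1 -7; -8 8| = (-2)·(-8 − 56) = 128
  − 7 · |-1 -7; 6 -3| = −7·(3 − (-42)) = -315
Sum: (128) + (-315) = -187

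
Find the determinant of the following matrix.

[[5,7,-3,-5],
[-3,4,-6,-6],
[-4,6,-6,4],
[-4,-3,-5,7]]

Expand along row 1:
  + (5) · M_11   where M_11 = det([4 -6 -6; 6 -6 4; -3 -5 7]) = 524
  − (7) · M_12   where M_12 = det([-3 -6 -6; -4 -6 4; -4 -5 7]) = 18
  + (-3) · M_13   where M_13 = det([-3 4 -6; -4 6 4; -4 -3 7]) = -330
  − (-5) · M_14   where M_14 = det([-3 4 -6; -4 6 -6; -4 -3 -5]) = -56
det = (+1)·(5)·(524) + (-1)·(7)·(18) + (+1)·(-3)·(-330) + (-1)·(-5)·(-56) = 3204

The determinant is 3204.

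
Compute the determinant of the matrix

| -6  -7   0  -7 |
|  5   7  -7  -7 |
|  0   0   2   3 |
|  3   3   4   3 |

105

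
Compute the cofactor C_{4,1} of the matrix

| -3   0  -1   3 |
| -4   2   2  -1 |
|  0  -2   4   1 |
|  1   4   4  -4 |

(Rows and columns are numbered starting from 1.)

Delete row 4 and column 1; the remaining 3×3 submatrix is [0 -1 3; 2 2 -1; -2 4 1].
Its determinant is 36.
The cofactor carries sign (−1)^(4+1) = −1, so C_{4,1} = −(36) = -36.

-36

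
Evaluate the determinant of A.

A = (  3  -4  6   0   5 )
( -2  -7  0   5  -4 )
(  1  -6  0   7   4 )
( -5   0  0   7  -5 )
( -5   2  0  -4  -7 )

The determinant is 6750.

Expand along column 3 (it has 4 zeros):
  + (6) · M_13   where M_13 = det([-2 -7 5 -4; 1 -6 7 4; -5 0 7 -5; -5 2 -4 -7]) = 1125
det = (+1)·(6)·(1125) = 6750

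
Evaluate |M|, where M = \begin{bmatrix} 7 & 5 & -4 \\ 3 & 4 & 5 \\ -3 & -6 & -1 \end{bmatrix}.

Expand along column 1:
  + 7 · |4 5; -6 -1| = 7·(-4 − (-30)) = 182
  − 3 · |5 -4; -6 -1| = −3·(-5 − 24) = 87
  + (-3) · |5 -4; 4 5| = (-3)·(25 − (-16)) = -123
Sum: (182) + (87) + (-123) = 146

det(M) = 146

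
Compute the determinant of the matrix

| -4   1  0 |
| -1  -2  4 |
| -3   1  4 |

Expand along row 1:
  + (-4) · |-2 4; 1 4| = (-4)·(-8 − 4) = 48
  − 1 · |-1 4; -3 4| = −1·(-4 − (-12)) = -8
Sum: (48) + (-8) = 40

The determinant is 40.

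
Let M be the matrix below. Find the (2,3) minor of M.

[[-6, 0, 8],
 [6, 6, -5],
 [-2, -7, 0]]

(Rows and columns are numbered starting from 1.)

Delete row 2 and column 3; the remaining 2×2 submatrix is [-6 0; -2 -7].
Its determinant is (-6)·(-7) − 0·(-2) = 42.

42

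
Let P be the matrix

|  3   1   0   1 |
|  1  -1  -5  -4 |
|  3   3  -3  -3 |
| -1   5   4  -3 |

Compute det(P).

-168

Expand along row 1 (it has 1 zero):
  + (3) · M_11   where M_11 = det([-1 -5 -4; 3 -3 -3; 5 4 -3]) = -99
  − (1) · M_12   where M_12 = det([1 -5 -4; 3 -3 -3; -1 4 -3]) = -75
  − (1) · M_14   where M_14 = det([1 -1 -5; 3 3 -3; -1 5 4]) = -54
det = (+1)·(3)·(-99) + (-1)·(1)·(-75) + (-1)·(1)·(-54) = -168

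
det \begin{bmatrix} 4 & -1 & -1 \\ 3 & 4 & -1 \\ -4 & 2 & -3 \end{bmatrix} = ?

Expand along row 1:
  + 4 · |4 -1; 2 -3| = 4·(-12 − (-2)) = -40
  − (-1) · |3 -1; -4 -3| = −(-1)·(-9 − 4) = -13
  + (-1) · |3 4; -4 2| = (-1)·(6 − (-16)) = -22
Sum: (-40) + (-13) + (-22) = -75

The determinant is -75.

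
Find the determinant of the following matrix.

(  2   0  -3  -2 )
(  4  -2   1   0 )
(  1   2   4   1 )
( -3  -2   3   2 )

The determinant is 46.

Expand along row 1 (it has 1 zero):
  + (2) · M_11   where M_11 = det([-2 1 0; 2 4 1; -2 3 2]) = -16
  + (-3) · M_13   where M_13 = det([4 -2 0; 1 2 1; -3 -2 2]) = 34
  − (-2) · M_14   where M_14 = det([4 -2 1; 1 2 4; -3 -2 3]) = 90
det = (+1)·(2)·(-16) + (+1)·(-3)·(34) + (-1)·(-2)·(90) = 46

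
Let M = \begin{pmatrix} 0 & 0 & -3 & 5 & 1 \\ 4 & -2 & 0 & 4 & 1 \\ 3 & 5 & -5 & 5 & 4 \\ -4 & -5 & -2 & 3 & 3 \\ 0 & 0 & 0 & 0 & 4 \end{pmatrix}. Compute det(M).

Expand along row 5 (it has 4 zeros):
  + (4) · M_55   where M_55 = det([0 0 -3 5; 4 -2 0 4; 3 5 -5 5; -4 -5 -2 3]) = 246
det = (+1)·(4)·(246) = 984

det(M) = 984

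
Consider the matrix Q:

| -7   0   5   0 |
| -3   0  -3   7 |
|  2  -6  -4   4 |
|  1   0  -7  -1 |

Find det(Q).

Expand along column 2 (it has 3 zeros):
  − (-6) · M_32   where M_32 = det([-7 5 0; -3 -3 7; 1 -7 -1]) = -344
det = (-1)·(-6)·(-344) = -2064

|Q| = -2064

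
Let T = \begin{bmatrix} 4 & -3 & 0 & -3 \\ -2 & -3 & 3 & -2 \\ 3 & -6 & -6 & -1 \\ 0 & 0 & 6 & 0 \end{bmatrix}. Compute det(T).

det(T) = 450

Expand along row 4 (it has 3 zeros):
  − (6) · M_43   where M_43 = det([4 -3 -3; -2 -3 -2; 3 -6 -1]) = -75
det = (-1)·(6)·(-75) = 450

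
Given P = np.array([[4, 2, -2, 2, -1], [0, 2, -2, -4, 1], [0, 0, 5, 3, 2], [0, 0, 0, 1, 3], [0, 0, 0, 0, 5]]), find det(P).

P is upper triangular, so det(P) is the product of the diagonal entries:
det = (4) · (2) · (5) · (1) · (5) = 200

det(P) = 200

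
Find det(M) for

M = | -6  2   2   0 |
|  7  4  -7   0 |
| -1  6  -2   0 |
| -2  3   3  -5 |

|M| = 350

Expand along column 4 (it has 3 zeros):
  + (-5) · M_44   where M_44 = det([-6 2 2; 7 4 -7; -1 6 -2]) = -70
det = (+1)·(-5)·(-70) = 350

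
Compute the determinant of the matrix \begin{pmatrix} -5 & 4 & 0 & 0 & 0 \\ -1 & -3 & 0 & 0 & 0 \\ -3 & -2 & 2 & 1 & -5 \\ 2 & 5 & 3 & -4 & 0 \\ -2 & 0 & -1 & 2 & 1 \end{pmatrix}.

-399

The matrix is block lower-triangular with a 2×2 block and a 3×3 block on the diagonal, so its determinant equals the product of the determinants of the diagonal blocks.
det of the 2×2 block = 19
det of the 3×3 block = -21
det = (19)·(-21) = -399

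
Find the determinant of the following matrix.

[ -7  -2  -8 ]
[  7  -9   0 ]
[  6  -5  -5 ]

-537

Expand along row 2:
  − 7 · |-2 -8; -5 -5| = −7·(10 − 40) = 210
  + (-9) · |-7 -8; 6 -5| = (-9)·(35 − (-48)) = -747
Sum: (210) + (-747) = -537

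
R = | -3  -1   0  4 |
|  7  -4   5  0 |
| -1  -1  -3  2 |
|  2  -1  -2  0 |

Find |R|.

-34

Expand along column 4 (it has 2 zeros):
  − (4) · M_14   where M_14 = det([7 -4 5; -1 -1 -3; 2 -1 -2]) = 40
  − (2) · M_34   where M_34 = det([-3 -1 0; 7 -4 5; 2 -1 -2]) = -63
det = (-1)·(4)·(40) + (-1)·(2)·(-63) = -34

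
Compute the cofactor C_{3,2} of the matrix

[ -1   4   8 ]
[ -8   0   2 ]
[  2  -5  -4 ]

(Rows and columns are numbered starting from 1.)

Delete row 3 and column 2; the remaining 2×2 submatrix is [-1 8; -8 2].
Its determinant is (-1)·2 − 8·(-8) = 62.
The cofactor carries sign (−1)^(3+2) = −1, so C_{3,2} = −(62) = -62.

The cofactor is -62.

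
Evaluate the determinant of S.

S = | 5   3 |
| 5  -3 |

det(S) = -30

det(S) = 5·(-3) − 3·5 = -15 − 15 = -30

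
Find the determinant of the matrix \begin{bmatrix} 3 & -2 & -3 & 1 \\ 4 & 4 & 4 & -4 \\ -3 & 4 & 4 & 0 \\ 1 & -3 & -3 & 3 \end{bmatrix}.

-64

Expand along row 3 (it has 1 zero):
  + (-3) · M_31   where M_31 = det([-2 -3 1; 4 4 -4; -3 -3 3]) = 0
  − (4) · M_32   where M_32 = det([3 -3 1; 4 4 -4; 1 -3 3]) = 32
  + (4) · M_33   where M_33 = det([3 -2 1; 4 4 -4; 1 -3 3]) = 16
det = (+1)·(-3)·(0) + (-1)·(4)·(32) + (+1)·(4)·(16) = -64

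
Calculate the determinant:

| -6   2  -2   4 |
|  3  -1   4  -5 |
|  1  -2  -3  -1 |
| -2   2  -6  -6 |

Expand along row 1:
  + (-6) · M_11   where M_11 = det([-1 4 -5; -2 -3 -1; 2 -6 -6]) = -158
  − (2) · M_12   where M_12 = det([3 4 -5; 1 -3 -1; -2 -6 -6]) = 128
  + (-2) · M_13   where M_13 = det([3 -1 -5; 1 -2 -1; -2 2 -6]) = 44
  − (4) · M_14   where M_14 = det([3 -1 4; 1 -2 -3; -2 2 -6]) = 34
det = (+1)·(-6)·(-158) + (-1)·(2)·(128) + (+1)·(-2)·(44) + (-1)·(4)·(34) = 468

468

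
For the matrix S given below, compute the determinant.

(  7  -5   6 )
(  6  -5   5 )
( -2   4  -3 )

|S| = 9

Expand along column 1:
  + 7 · |-5 5; 4 -3| = 7·(15 − 20) = -35
  − 6 · |-5 6; 4 -3| = −6·(15 − 24) = 54
  + (-2) · |-5 6; -5 5| = (-2)·(-25 − (-30)) = -10
Sum: (-35) + (54) + (-10) = 9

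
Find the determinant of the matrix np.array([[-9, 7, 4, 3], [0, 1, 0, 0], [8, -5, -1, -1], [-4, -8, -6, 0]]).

Expand along row 2 (it has 3 zeros):
  + (1) · M_22   where M_22 = det([-9 4 3; 8 -1 -1; -4 -6 0]) = -86
det = (+1)·(1)·(-86) = -86

The determinant is -86.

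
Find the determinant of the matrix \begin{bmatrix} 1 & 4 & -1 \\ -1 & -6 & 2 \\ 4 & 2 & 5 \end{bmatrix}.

Expand along row 1:
  + 1 · |-6 2; 2 5| = 1·(-30 − 4) = -34
  − 4 · |-1 2; 4 5| = −4·(-5 − 8) = 52
  + (-1) · |-1 -6; 4 2| = (-1)·(-2 − (-24)) = -22
Sum: (-34) + (52) + (-22) = -4

-4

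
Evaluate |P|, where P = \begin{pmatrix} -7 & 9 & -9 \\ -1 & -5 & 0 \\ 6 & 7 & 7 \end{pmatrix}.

Expand along column 3:
  + (-9) · |-1 -5; 6 7| = (-9)·(-7 − (-30)) = -207
  + 7 · |-7 9; -1 -5| = 7·(35 − (-9)) = 308
Sum: (-207) + (308) = 101

|P| = 101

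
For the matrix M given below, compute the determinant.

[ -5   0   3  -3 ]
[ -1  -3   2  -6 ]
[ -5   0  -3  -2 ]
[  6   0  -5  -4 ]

|M| = 705

Expand along column 2 (it has 3 zeros):
  + (-3) · M_22   where M_22 = det([-5 3 -3; -5 -3 -2; 6 -5 -4]) = -235
det = (+1)·(-3)·(-235) = 705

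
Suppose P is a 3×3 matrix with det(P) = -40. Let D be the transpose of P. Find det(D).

det(Pᵀ) = det(P).
det(D) = (1)·(-40) = -40

-40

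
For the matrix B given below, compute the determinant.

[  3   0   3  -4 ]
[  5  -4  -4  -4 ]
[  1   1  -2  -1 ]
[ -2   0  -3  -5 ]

det(B) = -495

Expand along column 2 (it has 2 zeros):
  + (-4) · M_22   where M_22 = det([3 3 -4; 1 -2 -1; -2 -3 -5]) = 70
  − (1) · M_32   where M_32 = det([3 3 -4; 5 -4 -4; -2 -3 -5]) = 215
det = (+1)·(-4)·(70) + (-1)·(1)·(215) = -495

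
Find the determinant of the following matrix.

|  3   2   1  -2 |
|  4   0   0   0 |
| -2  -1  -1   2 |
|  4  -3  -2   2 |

The determinant is -8.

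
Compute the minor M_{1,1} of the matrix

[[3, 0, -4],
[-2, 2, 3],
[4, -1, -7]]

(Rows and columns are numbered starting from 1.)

-11

Delete row 1 and column 1; the remaining 2×2 submatrix is [2 3; -1 -7].
Its determinant is 2·(-7) − 3·(-1) = -11.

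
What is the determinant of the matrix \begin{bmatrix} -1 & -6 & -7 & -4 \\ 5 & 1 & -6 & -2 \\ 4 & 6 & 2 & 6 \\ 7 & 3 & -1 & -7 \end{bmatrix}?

-458

Expand along row 1:
  + (-1) · M_11   where M_11 = det([1 -6 -2; 6 2 6; 3 -1 -7]) = -344
  − (-6) · M_12   where M_12 = det([5 -6 -2; 4 2 6; 7 -1 -7]) = -424
  + (-7) · M_13   where M_13 = det([5 1 -2; 4 6 6; 7 3 -7]) = -170
  − (-4) · M_14   where M_14 = det([5 1 -6; 4 6 2; 7 3 -1]) = 138
det = (+1)·(-1)·(-344) + (-1)·(-6)·(-424) + (+1)·(-7)·(-170) + (-1)·(-4)·(138) = -458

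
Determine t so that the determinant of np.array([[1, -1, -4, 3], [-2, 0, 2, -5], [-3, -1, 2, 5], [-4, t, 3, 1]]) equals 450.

t = -7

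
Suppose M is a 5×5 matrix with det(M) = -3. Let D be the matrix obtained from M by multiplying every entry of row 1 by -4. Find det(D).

12

Scaling one row by -4 multiplies the determinant by -4.
det(D) = (-4)·(-3) = 12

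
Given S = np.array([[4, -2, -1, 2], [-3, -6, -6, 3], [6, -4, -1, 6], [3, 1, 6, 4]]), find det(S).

Expand along row 1:
  + (4) · M_11   where M_11 = det([-6 -6 3; -4 -1 6; 1 6 4]) = 39
  − (-2) · M_12   where M_12 = det([-3 -6 3; 6 -1 6; 3 6 4]) = 273
  + (-1) · M_13   where M_13 = det([-3 -6 3; 6 -4 6; 3 1 4]) = 156
  − (2) · M_14   where M_14 = det([-3 -6 -6; 6 -4 -1; 3 1 6]) = 195
det = (+1)·(4)·(39) + (-1)·(-2)·(273) + (+1)·(-1)·(156) + (-1)·(2)·(195) = 156

|S| = 156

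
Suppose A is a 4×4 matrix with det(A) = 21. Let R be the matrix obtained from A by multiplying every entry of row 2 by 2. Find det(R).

Scaling one row by 2 multiplies the determinant by 2.
det(R) = (2)·(21) = 42

The determinant is 42.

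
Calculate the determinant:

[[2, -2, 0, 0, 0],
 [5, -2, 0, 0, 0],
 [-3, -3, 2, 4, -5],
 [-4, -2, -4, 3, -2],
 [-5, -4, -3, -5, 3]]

The determinant is -450.

The matrix is block lower-triangular with a 2×2 block and a 3×3 block on the diagonal, so its determinant equals the product of the determinants of the diagonal blocks.
det of the 2×2 block = 6
det of the 3×3 block = -75
det = (6)·(-75) = -450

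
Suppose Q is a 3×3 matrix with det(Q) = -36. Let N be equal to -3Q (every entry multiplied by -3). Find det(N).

For a 3×3 matrix, det(-3Q) = (-3)^3·det(Q) = -27·det(Q).
det(N) = (-27)·(-36) = 972

|N| = 972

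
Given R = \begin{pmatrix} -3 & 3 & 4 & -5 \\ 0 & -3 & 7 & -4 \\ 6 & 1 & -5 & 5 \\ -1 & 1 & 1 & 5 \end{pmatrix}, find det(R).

Expand along row 2 (it has 1 zero):
  + (-3) · M_22   where M_22 = det([-3 4 -5; 6 -5 5; -1 1 5]) = -55
  − (7) · M_23   where M_23 = det([-3 3 -5; 6 1 5; -1 1 5]) = -140
  + (-4) · M_24   where M_24 = det([-3 3 4; 6 1 -5; -1 1 1]) = 7
det = (+1)·(-3)·(-55) + (-1)·(7)·(-140) + (+1)·(-4)·(7) = 1117

1117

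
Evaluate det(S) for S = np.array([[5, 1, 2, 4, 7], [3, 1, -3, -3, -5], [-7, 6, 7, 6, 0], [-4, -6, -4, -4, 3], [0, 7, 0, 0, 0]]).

Expand along row 5 (it has 4 zeros):
  − (7) · M_52   where M_52 = det([5 2 4 7; 3 -3 -3 -5; -7 7 6 0; -4 -4 -4 3]) = -269
det = (-1)·(7)·(-269) = 1883

The determinant is 1883.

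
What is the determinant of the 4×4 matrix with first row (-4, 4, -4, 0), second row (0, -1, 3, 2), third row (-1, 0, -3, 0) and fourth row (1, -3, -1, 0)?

16

Expand along column 4 (it has 3 zeros):
  + (2) · M_24   where M_24 = det([-4 4 -4; -1 0 -3; 1 -3 -1]) = 8
det = (+1)·(2)·(8) = 16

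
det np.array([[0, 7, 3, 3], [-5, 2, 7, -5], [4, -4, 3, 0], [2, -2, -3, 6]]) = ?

1554

Expand along row 1 (it has 1 zero):
  − (7) · M_12   where M_12 = det([-5 7 -5; 4 3 0; 2 -3 6]) = -168
  + (3) · M_13   where M_13 = det([-5 2 -5; 4 -4 0; 2 -2 6]) = 72
  − (3) · M_14   where M_14 = det([-5 2 7; 4 -4 3; 2 -2 -3]) = -54
det = (-1)·(7)·(-168) + (+1)·(3)·(72) + (-1)·(3)·(-54) = 1554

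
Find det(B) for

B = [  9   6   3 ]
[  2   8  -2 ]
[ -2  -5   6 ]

Expand along column 1:
  + 9 · |8 -2; -5 6| = 9·(48 − 10) = 342
  − 2 · |6 3; -5 6| = −2·(36 − (-15)) = -102
  + (-2) · |6 3; 8 -2| = (-2)·(-12 − 24) = 72
Sum: (342) + (-102) + (72) = 312

312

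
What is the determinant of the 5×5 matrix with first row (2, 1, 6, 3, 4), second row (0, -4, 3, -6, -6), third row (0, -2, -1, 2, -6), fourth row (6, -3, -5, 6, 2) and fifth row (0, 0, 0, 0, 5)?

-4900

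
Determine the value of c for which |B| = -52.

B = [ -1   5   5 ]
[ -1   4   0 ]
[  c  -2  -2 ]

c = 3

Expanding along the row containing c, det(B) is linear in c: det(B) = (-20)·c + (8).
Set (-20)·c + (8) = -52  ⇒  (-20)·c = -60  ⇒  c = 3.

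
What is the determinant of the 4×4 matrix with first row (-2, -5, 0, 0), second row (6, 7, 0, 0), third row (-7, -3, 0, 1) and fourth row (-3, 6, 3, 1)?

-48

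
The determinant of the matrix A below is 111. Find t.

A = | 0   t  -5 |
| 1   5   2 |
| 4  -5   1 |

Expanding along the row containing t, det(A) is linear in t: det(A) = (7)·t + (125).
Set (7)·t + (125) = 111  ⇒  (7)·t = -14  ⇒  t = -2.

t = -2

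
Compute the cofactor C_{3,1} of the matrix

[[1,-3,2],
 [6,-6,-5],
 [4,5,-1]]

27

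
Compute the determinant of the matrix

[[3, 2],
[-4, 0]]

8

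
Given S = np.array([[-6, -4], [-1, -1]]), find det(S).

det(S) = (-6)·(-1) − (-4)·(-1) = 6 − 4 = 2

The determinant is 2.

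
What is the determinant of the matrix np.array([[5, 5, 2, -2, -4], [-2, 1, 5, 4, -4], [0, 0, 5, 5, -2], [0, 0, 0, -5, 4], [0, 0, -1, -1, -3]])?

1275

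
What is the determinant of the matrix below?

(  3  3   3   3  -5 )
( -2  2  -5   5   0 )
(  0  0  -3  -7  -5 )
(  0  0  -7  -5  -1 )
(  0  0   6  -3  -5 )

-408

The matrix is block upper-triangular with a 2×2 block and a 3×3 block on the diagonal, so its determinant equals the product of the determinants of the diagonal blocks.
det of the 2×2 block = 12
det of the 3×3 block = -34
det = (12)·(-34) = -408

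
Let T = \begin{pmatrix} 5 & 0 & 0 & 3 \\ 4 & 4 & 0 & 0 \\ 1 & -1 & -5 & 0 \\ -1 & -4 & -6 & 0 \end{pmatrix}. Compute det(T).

Expand along column 4 (it has 3 zeros):
  − (3) · M_14   where M_14 = det([4 4 0; 1 -1 -5; -1 -4 -6]) = -12
det = (-1)·(3)·(-12) = 36

The determinant is 36.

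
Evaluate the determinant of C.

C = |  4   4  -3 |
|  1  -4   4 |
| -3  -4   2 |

The determinant is 24.

Expand along column 1:
  + 4 · |-4 4; -4 2| = 4·(-8 − (-16)) = 32
  − 1 · |4 -3; -4 2| = −1·(8 − 12) = 4
  + (-3) · |4 -3; -4 4| = (-3)·(16 − 12) = -12
Sum: (32) + (4) + (-12) = 24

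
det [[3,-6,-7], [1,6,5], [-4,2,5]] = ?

Expand along row 1:
  + 3 · |6 5; 2 5| = 3·(30 − 10) = 60
  − (-6) · |1 5; -4 5| = −(-6)·(5 − (-20)) = 150
  + (-7) · |1 6; -4 2| = (-7)·(2 − (-24)) = -182
Sum: (60) + (150) + (-182) = 28

28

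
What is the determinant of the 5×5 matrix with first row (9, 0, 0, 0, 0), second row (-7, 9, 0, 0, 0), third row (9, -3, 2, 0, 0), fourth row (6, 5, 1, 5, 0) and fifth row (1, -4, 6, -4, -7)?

The matrix is lower triangular, so the determinant is the product of the diagonal entries:
det = (9) · (9) · (2) · (5) · (-7) = -5670

The determinant is -5670.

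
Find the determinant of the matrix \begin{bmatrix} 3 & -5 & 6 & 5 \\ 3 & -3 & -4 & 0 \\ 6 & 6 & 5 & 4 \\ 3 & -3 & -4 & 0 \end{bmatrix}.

Expand along column 4 (it has 2 zeros):
  − (5) · M_14   where M_14 = det([3 -3 -4; 6 6 5; 3 -3 -4]) = 0
  − (4) · M_34   where M_34 = det([3 -5 6; 3 -3 -4; 3 -3 -4]) = 0
det = (-1)·(5)·(0) + (-1)·(4)·(0) = 0

0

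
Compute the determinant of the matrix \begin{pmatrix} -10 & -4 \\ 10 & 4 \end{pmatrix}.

0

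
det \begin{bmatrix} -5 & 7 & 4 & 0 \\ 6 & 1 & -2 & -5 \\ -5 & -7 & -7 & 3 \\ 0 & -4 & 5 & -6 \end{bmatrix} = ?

-3903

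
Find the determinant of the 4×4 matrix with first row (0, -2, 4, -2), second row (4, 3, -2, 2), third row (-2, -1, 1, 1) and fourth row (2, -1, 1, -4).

Expand along row 1 (it has 1 zero):
  − (-2) · M_12   where M_12 = det([4 -2 2; -2 1 1; 2 1 -4]) = -16
  + (4) · M_13   where M_13 = det([4 3 2; -2 -1 1; 2 -1 -4]) = 10
  − (-2) · M_14   where M_14 = det([4 3 -2; -2 -1 1; 2 -1 1]) = 4
det = (-1)·(-2)·(-16) + (+1)·(4)·(10) + (-1)·(-2)·(4) = 16

16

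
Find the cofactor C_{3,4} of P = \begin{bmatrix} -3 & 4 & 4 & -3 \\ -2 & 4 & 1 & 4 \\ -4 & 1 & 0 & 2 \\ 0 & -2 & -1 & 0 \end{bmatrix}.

Delete row 3 and column 4; the remaining 3×3 submatrix is [-3 4 4; -2 4 1; 0 -2 -1].
Its determinant is 14.
The cofactor carries sign (−1)^(3+4) = −1, so C_{3,4} = −(14) = -14.

-14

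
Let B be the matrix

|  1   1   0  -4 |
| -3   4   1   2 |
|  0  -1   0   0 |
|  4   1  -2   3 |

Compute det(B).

|B| = -1

Expand along row 3 (it has 3 zeros):
  − (-1) · M_32   where M_32 = det([1 0 -4; -3 1 2; 4 -2 3]) = -1
det = (-1)·(-1)·(-1) = -1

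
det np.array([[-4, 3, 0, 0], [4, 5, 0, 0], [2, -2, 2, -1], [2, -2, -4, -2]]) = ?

256

The matrix is block lower-triangular with a 2×2 block and a 2×2 block on the diagonal, so its determinant equals the product of the determinants of the diagonal blocks.
det of the 2×2 block = -32
det of the 2×2 block = -8
det = (-32)·(-8) = 256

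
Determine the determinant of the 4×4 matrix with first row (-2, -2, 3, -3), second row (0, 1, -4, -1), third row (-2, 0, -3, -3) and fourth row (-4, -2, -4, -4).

Expand along row 2 (it has 1 zero):
  + (1) · M_22   where M_22 = det([-2 3 -3; -2 -3 -3; -4 -4 -4]) = 24
  − (-4) · M_23   where M_23 = det([-2 -2 -3; -2 0 -3; -4 -2 -4]) = -8
  + (-1) · M_24   where M_24 = det([-2 -2 3; -2 0 -3; -4 -2 -4]) = 16
det = (+1)·(1)·(24) + (-1)·(-4)·(-8) + (+1)·(-1)·(16) = -24

-24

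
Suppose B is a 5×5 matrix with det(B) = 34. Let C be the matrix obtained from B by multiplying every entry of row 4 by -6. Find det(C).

-204

Scaling one row by -6 multiplies the determinant by -6.
det(C) = (-6)·(34) = -204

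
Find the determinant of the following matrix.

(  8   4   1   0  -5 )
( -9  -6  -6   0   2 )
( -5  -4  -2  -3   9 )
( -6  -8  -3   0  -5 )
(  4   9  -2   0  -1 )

Expand along column 4 (it has 4 zeros):
  − (-3) · M_34   where M_34 = det([8 4 1 -5; -9 -6 -6 2; -6 -8 -3 -5; 4 9 -2 -1]) = 1580
det = (-1)·(-3)·(1580) = 4740

4740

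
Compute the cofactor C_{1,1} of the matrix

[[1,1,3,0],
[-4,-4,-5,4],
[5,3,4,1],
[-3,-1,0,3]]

Delete row 1 and column 1; the remaining 3×3 submatrix is [-4 -5 4; 3 4 1; -1 0 3].
Its determinant is 18.
The cofactor carries sign (−1)^(1+1) = +1, so C_{1,1} = +(18) = 18.

The cofactor is 18.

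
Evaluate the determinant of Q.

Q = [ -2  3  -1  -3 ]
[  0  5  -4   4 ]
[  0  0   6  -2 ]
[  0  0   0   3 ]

Q is upper triangular, so det(Q) is the product of the diagonal entries:
det = (-2) · (5) · (6) · (3) = -180

|Q| = -180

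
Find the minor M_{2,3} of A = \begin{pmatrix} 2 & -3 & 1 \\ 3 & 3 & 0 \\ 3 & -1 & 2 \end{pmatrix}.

Delete row 2 and column 3; the remaining 2×2 submatrix is [2 -3; 3 -1].
Its determinant is 2·(-1) − (-3)·3 = 7.

7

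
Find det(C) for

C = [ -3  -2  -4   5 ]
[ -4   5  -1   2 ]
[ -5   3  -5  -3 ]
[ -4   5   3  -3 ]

det(C) = -908

Expand along row 1:
  + (-3) · M_11   where M_11 = det([5 -1 2; 3 -5 -3; 5 3 -3]) = 194
  − (-2) · M_12   where M_12 = det([-4 -1 2; -5 -5 -3; -4 3 -3]) = -163
  + (-4) · M_13   where M_13 = det([-4 5 2; -5 3 -3; -4 5 -3]) = -65
  − (5) · M_14   where M_14 = det([-4 5 -1; -5 3 -5; -4 5 3]) = 52
det = (+1)·(-3)·(194) + (-1)·(-2)·(-163) + (+1)·(-4)·(-65) + (-1)·(5)·(52) = -908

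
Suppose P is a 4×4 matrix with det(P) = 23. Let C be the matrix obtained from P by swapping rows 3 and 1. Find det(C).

Swapping two rows multiplies the determinant by −1.
det(C) = (-1)·(23) = -23

|C| = -23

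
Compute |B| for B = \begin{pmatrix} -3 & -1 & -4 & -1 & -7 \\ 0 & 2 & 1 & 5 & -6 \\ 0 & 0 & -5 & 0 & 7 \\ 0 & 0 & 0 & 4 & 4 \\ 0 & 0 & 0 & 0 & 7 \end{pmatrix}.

840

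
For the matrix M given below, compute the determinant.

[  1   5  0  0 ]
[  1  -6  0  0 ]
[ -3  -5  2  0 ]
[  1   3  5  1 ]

M is block lower-triangular with a 2×2 block and a 2×2 block on the diagonal, so its determinant equals the product of the determinants of the diagonal blocks.
det of the 2×2 block = -11
det of the 2×2 block = 2
det = (-11)·(2) = -22

-22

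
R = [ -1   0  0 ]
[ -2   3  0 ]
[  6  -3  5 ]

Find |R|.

-15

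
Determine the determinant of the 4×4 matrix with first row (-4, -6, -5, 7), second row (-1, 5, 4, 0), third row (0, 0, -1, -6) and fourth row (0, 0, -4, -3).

546

The matrix is block upper-triangular with a 2×2 block and a 2×2 block on the diagonal, so its determinant equals the product of the determinants of the diagonal blocks.
det of the 2×2 block = -26
det of the 2×2 block = -21
det = (-26)·(-21) = 546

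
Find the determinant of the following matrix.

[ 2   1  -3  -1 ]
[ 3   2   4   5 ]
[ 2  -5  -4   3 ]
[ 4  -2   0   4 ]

The determinant is -210.

Expand along row 4 (it has 1 zero):
  − (4) · M_41   where M_41 = det([1 -3 -1; 2 4 5; -5 -4 3]) = 113
  + (-2) · M_42   where M_42 = det([2 -3 -1; 3 4 5; 2 -4 3]) = 81
  + (4) · M_44   where M_44 = det([2 1 -3; 3 2 4; 2 -5 -4]) = 101
det = (-1)·(4)·(113) + (+1)·(-2)·(81) + (+1)·(4)·(101) = -210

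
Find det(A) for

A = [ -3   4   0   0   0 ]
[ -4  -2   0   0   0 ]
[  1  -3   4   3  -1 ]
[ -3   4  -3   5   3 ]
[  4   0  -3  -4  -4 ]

A is block lower-triangular with a 2×2 block and a 3×3 block on the diagonal, so its determinant equals the product of the determinants of the diagonal blocks.
det of the 2×2 block = 22
det of the 3×3 block = -122
det = (22)·(-122) = -2684

-2684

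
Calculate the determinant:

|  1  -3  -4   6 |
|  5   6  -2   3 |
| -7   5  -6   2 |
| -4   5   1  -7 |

1020

Expand along row 1:
  + (1) · M_11   where M_11 = det([6 -2 3; 5 -6 2; 5 1 -7]) = 255
  − (-3) · M_12   where M_12 = det([5 -2 3; -7 -6 2; -4 1 -7]) = 221
  + (-4) · M_13   where M_13 = det([5 6 3; -7 5 2; -4 5 -7]) = -612
  − (6) · M_14   where M_14 = det([5 6 -2; -7 5 -6; -4 5 1]) = 391
det = (+1)·(1)·(255) + (-1)·(-3)·(221) + (+1)·(-4)·(-612) + (-1)·(6)·(391) = 1020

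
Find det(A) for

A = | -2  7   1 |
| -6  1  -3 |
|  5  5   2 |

Expand along row 1:
  + (-2) · |1 -3; 5 2| = (-2)·(2 − (-15)) = -34
  − 7 · |-6 -3; 5 2| = −7·(-12 − (-15)) = -21
  + 1 · |-6 1; 5 5| = 1·(-30 − 5) = -35
Sum: (-34) + (-21) + (-35) = -90

det(A) = -90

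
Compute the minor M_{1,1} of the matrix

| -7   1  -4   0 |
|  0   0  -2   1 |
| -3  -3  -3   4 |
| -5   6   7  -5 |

Delete row 1 and column 1; the remaining 3×3 submatrix is [0 -2 1; -3 -3 4; 6 7 -5].
Its determinant is -21.

The minor is -21.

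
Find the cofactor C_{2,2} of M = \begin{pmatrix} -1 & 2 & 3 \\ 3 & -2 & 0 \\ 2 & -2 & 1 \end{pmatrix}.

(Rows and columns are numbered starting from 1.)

Delete row 2 and column 2; the remaining 2×2 submatrix is [-1 3; 2 1].
Its determinant is (-1)·1 − 3·2 = -7.
The cofactor carries sign (−1)^(2+2) = +1, so C_{2,2} = +(-7) = -7.

The cofactor is -7.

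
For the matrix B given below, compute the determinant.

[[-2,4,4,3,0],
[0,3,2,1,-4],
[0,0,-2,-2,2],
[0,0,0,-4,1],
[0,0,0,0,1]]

-48

B is upper triangular, so det(B) is the product of the diagonal entries:
det = (-2) · (3) · (-2) · (-4) · (1) = -48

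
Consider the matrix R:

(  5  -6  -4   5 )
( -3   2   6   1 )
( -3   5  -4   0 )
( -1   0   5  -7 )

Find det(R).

-156

Expand along row 3 (it has 1 zero):
  + (-3) · M_31   where M_31 = det([-6 -4 5; 2 6 1; 0 5 -7]) = 276
  − (5) · M_32   where M_32 = det([5 -4 5; -3 6 1; -1 5 -7]) = -192
  + (-4) · M_33   where M_33 = det([5 -6 5; -3 2 1; -1 0 -7]) = 72
det = (+1)·(-3)·(276) + (-1)·(5)·(-192) + (+1)·(-4)·(72) = -156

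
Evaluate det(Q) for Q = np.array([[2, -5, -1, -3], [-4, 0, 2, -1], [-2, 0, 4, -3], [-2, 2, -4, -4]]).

544

Expand along column 2 (it has 2 zeros):
  − (-5) · M_12   where M_12 = det([-4 2 -1; -2 4 -3; -2 -4 -4]) = 92
  + (2) · M_42   where M_42 = det([2 -1 -3; -4 2 -1; -2 4 -3]) = 42
det = (-1)·(-5)·(92) + (+1)·(2)·(42) = 544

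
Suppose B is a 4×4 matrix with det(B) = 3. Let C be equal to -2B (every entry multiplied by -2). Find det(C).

48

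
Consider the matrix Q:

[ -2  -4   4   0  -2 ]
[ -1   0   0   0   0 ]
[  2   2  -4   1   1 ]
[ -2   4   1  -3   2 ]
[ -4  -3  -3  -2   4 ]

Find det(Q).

-22

Expand along row 2 (it has 4 zeros):
  − (-1) · M_21   where M_21 = det([-4 4 0 -2; 2 -4 1 1; 4 1 -3 2; -3 -3 -2 4]) = -22
det = (-1)·(-1)·(-22) = -22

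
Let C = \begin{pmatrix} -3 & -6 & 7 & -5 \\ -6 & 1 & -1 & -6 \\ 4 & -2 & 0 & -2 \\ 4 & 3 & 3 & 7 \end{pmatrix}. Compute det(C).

-1270

Expand along row 3 (it has 1 zero):
  + (4) · M_31   where M_31 = det([-6 7 -5; 1 -1 -6; 3 3 7]) = -271
  − (-2) · M_32   where M_32 = det([-3 7 -5; -6 -1 -6; 4 3 7]) = 163
  − (-2) · M_34   where M_34 = det([-3 -6 7; -6 1 -1; 4 3 3]) = -256
det = (+1)·(4)·(-271) + (-1)·(-2)·(163) + (-1)·(-2)·(-256) = -1270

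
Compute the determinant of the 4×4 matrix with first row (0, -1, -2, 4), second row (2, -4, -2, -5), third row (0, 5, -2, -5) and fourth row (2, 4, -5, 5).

-438

Expand along column 1 (it has 2 zeros):
  − (2) · M_21   where M_21 = det([-1 -2 4; 5 -2 -5; 4 -5 5]) = 57
  − (2) · M_41   where M_41 = det([-1 -2 4; -4 -2 -5; 5 -2 -5]) = 162
det = (-1)·(2)·(57) + (-1)·(2)·(162) = -438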